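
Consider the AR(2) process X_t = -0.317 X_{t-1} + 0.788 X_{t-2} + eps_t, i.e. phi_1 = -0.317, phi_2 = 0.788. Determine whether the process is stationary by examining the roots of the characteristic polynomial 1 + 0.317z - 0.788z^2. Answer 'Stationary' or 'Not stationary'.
\text{Not stationary}

The AR(p) characteristic polynomial is P(z) = 1 + 0.317z - 0.788z^2.
Stationarity requires all roots to lie outside the unit circle, i.e. |z| > 1 for every root.
Set 1 + (0.317) z + (-0.788) z^2 = 0, i.e. a z^2 + b z + c = 0 with a = -0.788, b = 0.317, c = 1.
Discriminant D = b^2 - 4ac = (0.317)^2 - 4*(-0.788)*1 = 0.100489 - (-3.152) = 3.252489.
D >= 0, so the roots are real: z = (-b +/- sqrt(D)) / (2a) = (-0.317 +/- 1.803466) / (-1.576).
  z_1 = (-0.317 + 1.803466) / (-1.576) = -0.9432,   |z_1| = 0.9432.
  z_2 = (-0.317 - 1.803466) / (-1.576) = 1.3455,   |z_2| = 1.3455.
Moduli of all roots: 0.9432, 1.3455.
All moduli strictly greater than 1? No.
Verdict: Not stationary.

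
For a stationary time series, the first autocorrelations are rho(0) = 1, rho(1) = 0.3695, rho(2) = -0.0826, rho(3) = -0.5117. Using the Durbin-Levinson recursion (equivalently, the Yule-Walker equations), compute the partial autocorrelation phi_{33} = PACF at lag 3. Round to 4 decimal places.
\phi_{33} = -0.4700

The PACF at lag k is phi_{kk}, the last component of the solution
to the Yule-Walker system G_k phi = r_k where
  (G_k)_{ij} = rho(|i - j|), (r_k)_i = rho(i), i,j = 1..k.
Equivalently, Durbin-Levinson gives phi_{kk} iteratively:
  phi_{11} = rho(1)
  phi_{kk} = [rho(k) - sum_{j=1..k-1} phi_{k-1,j} rho(k-j)]
            / [1 - sum_{j=1..k-1} phi_{k-1,j} rho(j)],
  phi_{k,j} = phi_{k-1,j} - phi_{kk} phi_{k-1,k-j},  j = 1..k-1.
Step k = 1:
  phi_11 = rho(1) = 0.3695.
Step k = 2:
  phi_22 = [rho(2) - phi_11 rho(1)] / [1 - phi_11 rho(1)] = [-0.0826 - (0.3695)(0.3695)] / [1 - (0.3695)(0.3695)]
         = -0.21913025 / 0.86346975 = -0.253779.
  Update: phi_21 = phi_11 - phi_22 phi_11 = 0.3695 - (-0.253779)(0.3695) = 0.463271.
Step k = 3:
  phi_33 = [rho(3) - phi_21 rho(2) - phi_22 rho(1)] / [1 - phi_21 rho(1) - phi_22 rho(2)]
    numerator   = -0.5117 - (0.463271)(-0.0826) - (-0.253779)(0.3695) = -0.37966256
    denominator = 1 - (0.463271)(0.3695) - (-0.253779)(-0.0826) = 0.80785916
  phi_33 = -0.37966256 / 0.80785916 = -0.47.
Therefore phi_{33} = -0.4700.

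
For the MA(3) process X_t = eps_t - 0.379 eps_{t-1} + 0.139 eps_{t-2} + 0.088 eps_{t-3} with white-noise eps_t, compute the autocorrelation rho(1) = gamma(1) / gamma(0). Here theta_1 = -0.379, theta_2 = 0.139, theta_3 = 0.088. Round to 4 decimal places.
\rho(1) = -0.3583

For an MA(q) process with theta_0 = 1, the autocovariance is
  gamma(k) = sigma^2 * sum_{i=0..q-k} theta_i * theta_{i+k},
and rho(k) = gamma(k) / gamma(0). Sigma^2 cancels.
  numerator   = (1)*(-0.379) + (-0.379)*(0.139) + (0.139)*(0.088) = -0.419449.
  denominator = (1)^2 + (-0.379)^2 + (0.139)^2 + (0.088)^2 = 1.170706.
  rho(1) = -0.419449 / 1.170706 = -0.3583.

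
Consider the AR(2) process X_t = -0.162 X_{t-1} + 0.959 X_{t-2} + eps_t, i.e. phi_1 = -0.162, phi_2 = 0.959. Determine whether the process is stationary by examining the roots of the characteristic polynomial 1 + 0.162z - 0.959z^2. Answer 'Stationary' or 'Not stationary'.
\text{Not stationary}

The AR(p) characteristic polynomial is P(z) = 1 + 0.162z - 0.959z^2.
Stationarity requires all roots to lie outside the unit circle, i.e. |z| > 1 for every root.
Set 1 + (0.162) z + (-0.959) z^2 = 0, i.e. a z^2 + b z + c = 0 with a = -0.959, b = 0.162, c = 1.
Discriminant D = b^2 - 4ac = (0.162)^2 - 4*(-0.959)*1 = 0.026244 - (-3.836) = 3.862244.
D >= 0, so the roots are real: z = (-b +/- sqrt(D)) / (2a) = (-0.162 +/- 1.965259) / (-1.918).
  z_1 = (-0.162 + 1.965259) / (-1.918) = -0.9402,   |z_1| = 0.9402.
  z_2 = (-0.162 - 1.965259) / (-1.918) = 1.1091,   |z_2| = 1.1091.
Moduli of all roots: 0.9402, 1.1091.
All moduli strictly greater than 1? No.
Verdict: Not stationary.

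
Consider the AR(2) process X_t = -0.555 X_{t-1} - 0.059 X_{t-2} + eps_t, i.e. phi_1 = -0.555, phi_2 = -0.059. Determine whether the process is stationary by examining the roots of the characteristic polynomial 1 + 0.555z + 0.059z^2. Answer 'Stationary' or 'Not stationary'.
\text{Stationary}

The AR(p) characteristic polynomial is P(z) = 1 + 0.555z + 0.059z^2.
Stationarity requires all roots to lie outside the unit circle, i.e. |z| > 1 for every root.
Set 1 + (0.555) z + (0.059) z^2 = 0, i.e. a z^2 + b z + c = 0 with a = 0.059, b = 0.555, c = 1.
Discriminant D = b^2 - 4ac = (0.555)^2 - 4*(0.059)*1 = 0.308025 - (0.236) = 0.072025.
D >= 0, so the roots are real: z = (-b +/- sqrt(D)) / (2a) = (-0.555 +/- 0.268375) / (0.118).
  z_1 = (-0.555 + 0.268375) / (0.118) = -2.429,   |z_1| = 2.429.
  z_2 = (-0.555 - 0.268375) / (0.118) = -6.9778,   |z_2| = 6.9778.
Moduli of all roots: 2.4290, 6.9778.
All moduli strictly greater than 1? Yes.
Verdict: Stationary.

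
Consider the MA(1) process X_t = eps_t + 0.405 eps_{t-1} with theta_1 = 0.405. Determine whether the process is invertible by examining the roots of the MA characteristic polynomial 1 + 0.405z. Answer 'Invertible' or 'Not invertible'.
\text{Invertible}

The MA(q) characteristic polynomial is P(z) = 1 + 0.405z.
Invertibility requires all roots to lie outside the unit circle, i.e. |z| > 1 for every root.
This is linear in z: 1 + (0.405) z = 0  =>  z = -1/(0.405) = -2.469136,  |z| = 2.469136.
Moduli of all roots: 2.4691.
All moduli strictly greater than 1? Yes.
Verdict: Invertible.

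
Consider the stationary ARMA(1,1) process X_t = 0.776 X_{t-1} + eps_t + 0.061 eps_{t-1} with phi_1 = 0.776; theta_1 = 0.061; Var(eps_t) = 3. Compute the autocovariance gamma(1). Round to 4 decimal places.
\gamma(1) = 6.6106

Multiply the model equation by X_{t-k} and take expectations. With theta_0 = psi_0 = 1 and psi_j the MA(infinity) weights, this gives
  gamma(k) - sum_i phi_i gamma(k-i) = c_k,
  c_k = sigma^2 * sum_{j=k..q} theta_j psi_{j-k}   (c_k = 0 for k > q),
using gamma(-m) = gamma(m).
psi-weights needed (psi_j = theta_j + sum_i phi_i psi_{j-i}):
  psi_1 = theta_1 + phi_1 = 0.061 + (0.776) = 0.837
Right-hand sides:
  c_0 = sigma^2 (1 + theta_1 psi_1) = 3 * (1 + (0.061)(0.837)) = 3 * 1.051057 = 3.153171
  c_1 = sigma^2 theta_1 = 3 * (0.061) = 0.183
  c_2 = 0
Equations for k = 0 and k = 1 (AR order 1):
  gamma(0) = phi_1 gamma(1) + c_0
  gamma(1) = phi_1 gamma(0) + c_1
Substituting the second into the first: gamma(0) (1 - phi_1^2) = c_0 + phi_1 c_1, so
  gamma(0) = (c_0 + phi_1 c_1) / (1 - phi_1^2) = (3.153171 + (0.776)(0.183)) / (1 - (0.776)^2) = 3.295179 / 0.397824 = 8.283007.
  gamma(1) = phi_1 gamma(0) + c_1 = (0.776)(8.283007) + (0.183) = 6.610613.
Therefore gamma(1) = 6.6106 (to 4 decimal places).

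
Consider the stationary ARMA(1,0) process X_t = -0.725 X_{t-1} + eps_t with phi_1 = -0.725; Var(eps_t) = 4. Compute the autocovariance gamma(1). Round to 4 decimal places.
\gamma(1) = -6.1133

Multiply the model equation by X_{t-k} and take expectations. With theta_0 = psi_0 = 1 and psi_j the MA(infinity) weights, this gives
  gamma(k) - sum_i phi_i gamma(k-i) = c_k,
  c_k = sigma^2 * sum_{j=k..q} theta_j psi_{j-k}   (c_k = 0 for k > q),
using gamma(-m) = gamma(m).
Pure AR (q = 0): c_0 = sigma^2 = 4, c_k = 0 for k >= 1.
Equations for k = 0 and k = 1 (AR order 1):
  gamma(0) = phi_1 gamma(1) + c_0
  gamma(1) = phi_1 gamma(0) + c_1
Substituting the second into the first: gamma(0) (1 - phi_1^2) = c_0 + phi_1 c_1, so
  gamma(0) = c_0 / (1 - phi_1^2) = 4 / (1 - (-0.725)^2) = 4 / 0.474375 = 8.432148.
  gamma(1) = phi_1 gamma(0) = (-0.725)(8.432148) = -6.113307.
Therefore gamma(1) = -6.1133 (to 4 decimal places).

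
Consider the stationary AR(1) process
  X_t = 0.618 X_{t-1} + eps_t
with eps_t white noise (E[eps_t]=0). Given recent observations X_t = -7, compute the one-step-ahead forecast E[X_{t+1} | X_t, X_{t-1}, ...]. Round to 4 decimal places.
E[X_{t+1} \mid \mathcal F_t] = -4.3260

For an AR(p) model X_t = c + sum_i phi_i X_{t-i} + eps_t, the
one-step-ahead conditional mean is
  E[X_{t+1} | X_t, ...] = c + sum_i phi_i X_{t+1-i}.
Substitute known values:
  E[X_{t+1} | ...] = (0.618) * (-7)
                   = -4.3260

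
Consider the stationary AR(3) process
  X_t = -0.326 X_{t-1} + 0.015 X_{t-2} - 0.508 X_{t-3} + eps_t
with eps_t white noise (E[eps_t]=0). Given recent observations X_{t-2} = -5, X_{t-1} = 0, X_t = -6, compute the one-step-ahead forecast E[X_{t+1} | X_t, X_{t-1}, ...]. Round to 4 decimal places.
E[X_{t+1} \mid \mathcal F_t] = 4.4960

For an AR(p) model X_t = c + sum_i phi_i X_{t-i} + eps_t, the
one-step-ahead conditional mean is
  E[X_{t+1} | X_t, ...] = c + sum_i phi_i X_{t+1-i}.
Substitute known values:
  E[X_{t+1} | ...] = (-0.326) * (-6) + (0.015) * (0) + (-0.508) * (-5)
                   = 4.4960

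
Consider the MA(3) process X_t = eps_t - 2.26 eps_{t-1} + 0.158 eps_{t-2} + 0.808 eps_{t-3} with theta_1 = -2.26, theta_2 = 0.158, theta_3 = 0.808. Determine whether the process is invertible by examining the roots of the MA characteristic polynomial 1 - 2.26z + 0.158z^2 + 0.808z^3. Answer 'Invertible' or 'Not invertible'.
\text{Not invertible}

The MA(q) characteristic polynomial is P(z) = 1 - 2.26z + 0.158z^2 + 0.808z^3.
Invertibility requires all roots to lie outside the unit circle, i.e. |z| > 1 for every root.
Degree 3: look for a simple real root z0 first, then factor out (1 - z/z0) and solve the remaining quadratic.
Testing z0 = 1.25: P(1.25) = 1 + (-2.26)(1.25) + (0.158)(1.25)^2 + (0.808)(1.25)^3
  = 1 + (-2.825) + (0.246875) + (1.578125) = 0.  So z_0 = 1.25 is a root, |z_0| = 1.25.
Divide out the factor (1 - 0.8 z) = (1 - z/z0) (since 1/z0 = 0.8):
  P(z) = (1 - 0.8 z)(1 + (-1.46) z + (-1.01) z^2)
  [check: z-coef -1.46 - (0.8) = -2.26; z^2-coef -1.01 - (0.8)(-1.46) = 0.158; z^3-coef -(0.8)(-1.01) = 0.808.]
Remaining roots from the quadratic factor 1 + (-1.46) z + (-1.01) z^2:
  Set 1 + (-1.46) z + (-1.01) z^2 = 0, i.e. a z^2 + b z + c = 0 with a = -1.01, b = -1.46, c = 1.
  Discriminant D = b^2 - 4ac = (-1.46)^2 - 4*(-1.01)*1 = 2.1316 - (-4.04) = 6.1716.
  D >= 0, so the roots are real: z = (-b +/- sqrt(D)) / (2a) = (1.46 +/- 2.484271) / (-2.02).
    z_1 = (1.46 + 2.484271) / (-2.02) = -1.9526,   |z_1| = 1.9526.
    z_2 = (1.46 - 2.484271) / (-2.02) = 0.5071,   |z_2| = 0.5071.
Moduli of all roots: 1.2500, 1.9526, 0.5071.
All moduli strictly greater than 1? No.
Verdict: Not invertible.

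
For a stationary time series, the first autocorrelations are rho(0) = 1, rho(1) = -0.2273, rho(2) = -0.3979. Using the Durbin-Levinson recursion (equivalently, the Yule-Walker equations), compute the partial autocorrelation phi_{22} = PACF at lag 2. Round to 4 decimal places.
\phi_{22} = -0.4741

The PACF at lag k is phi_{kk}, the last component of the solution
to the Yule-Walker system G_k phi = r_k where
  (G_k)_{ij} = rho(|i - j|), (r_k)_i = rho(i), i,j = 1..k.
Equivalently, Durbin-Levinson gives phi_{kk} iteratively:
  phi_{11} = rho(1)
  phi_{kk} = [rho(k) - sum_{j=1..k-1} phi_{k-1,j} rho(k-j)]
            / [1 - sum_{j=1..k-1} phi_{k-1,j} rho(j)],
  phi_{k,j} = phi_{k-1,j} - phi_{kk} phi_{k-1,k-j},  j = 1..k-1.
Step k = 1:
  phi_11 = rho(1) = -0.2273.
Step k = 2:
  phi_22 = [rho(2) - phi_11 rho(1)] / [1 - phi_11 rho(1)] = [-0.3979 - (-0.2273)(-0.2273)] / [1 - (-0.2273)(-0.2273)]
         = -0.44956529 / 0.94833471 = -0.4741.
Therefore phi_{22} = -0.4741.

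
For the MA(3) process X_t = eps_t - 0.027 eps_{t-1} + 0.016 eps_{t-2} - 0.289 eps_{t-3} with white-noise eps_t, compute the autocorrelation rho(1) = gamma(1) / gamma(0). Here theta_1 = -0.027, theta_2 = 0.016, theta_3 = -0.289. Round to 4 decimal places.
\rho(1) = -0.0296

For an MA(q) process with theta_0 = 1, the autocovariance is
  gamma(k) = sigma^2 * sum_{i=0..q-k} theta_i * theta_{i+k},
and rho(k) = gamma(k) / gamma(0). Sigma^2 cancels.
  numerator   = (1)*(-0.027) + (-0.027)*(0.016) + (0.016)*(-0.289) = -0.032056.
  denominator = (1)^2 + (-0.027)^2 + (0.016)^2 + (-0.289)^2 = 1.084506.
  rho(1) = -0.032056 / 1.084506 = -0.0296.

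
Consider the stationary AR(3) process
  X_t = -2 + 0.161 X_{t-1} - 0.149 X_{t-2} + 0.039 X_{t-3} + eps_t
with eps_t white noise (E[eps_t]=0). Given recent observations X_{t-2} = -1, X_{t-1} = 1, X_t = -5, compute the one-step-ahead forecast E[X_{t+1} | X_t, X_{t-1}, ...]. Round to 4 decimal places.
E[X_{t+1} \mid \mathcal F_t] = -2.9930

For an AR(p) model X_t = c + sum_i phi_i X_{t-i} + eps_t, the
one-step-ahead conditional mean is
  E[X_{t+1} | X_t, ...] = c + sum_i phi_i X_{t+1-i}.
Substitute known values:
  E[X_{t+1} | ...] = -2 + (0.161) * (-5) + (-0.149) * (1) + (0.039) * (-1)
                   = -2.9930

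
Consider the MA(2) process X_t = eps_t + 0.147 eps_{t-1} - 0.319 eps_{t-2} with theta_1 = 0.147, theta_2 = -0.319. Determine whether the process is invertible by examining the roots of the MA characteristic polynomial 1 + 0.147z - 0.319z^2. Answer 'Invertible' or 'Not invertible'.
\text{Invertible}

The MA(q) characteristic polynomial is P(z) = 1 + 0.147z - 0.319z^2.
Invertibility requires all roots to lie outside the unit circle, i.e. |z| > 1 for every root.
Set 1 + (0.147) z + (-0.319) z^2 = 0, i.e. a z^2 + b z + c = 0 with a = -0.319, b = 0.147, c = 1.
Discriminant D = b^2 - 4ac = (0.147)^2 - 4*(-0.319)*1 = 0.021609 - (-1.276) = 1.297609.
D >= 0, so the roots are real: z = (-b +/- sqrt(D)) / (2a) = (-0.147 +/- 1.139126) / (-0.638).
  z_1 = (-0.147 + 1.139126) / (-0.638) = -1.5551,   |z_1| = 1.5551.
  z_2 = (-0.147 - 1.139126) / (-0.638) = 2.0159,   |z_2| = 2.0159.
Moduli of all roots: 1.5551, 2.0159.
All moduli strictly greater than 1? Yes.
Verdict: Invertible.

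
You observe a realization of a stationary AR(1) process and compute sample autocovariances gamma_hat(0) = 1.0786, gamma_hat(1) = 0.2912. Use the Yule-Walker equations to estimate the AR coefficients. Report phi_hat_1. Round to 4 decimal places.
\hat\phi_{1} = 0.2700

The Yule-Walker equations for an AR(p) process read, in matrix form,
  Gamma_p phi = r_p,   with   (Gamma_p)_{ij} = gamma(|i - j|),
                       (r_p)_i = gamma(i),   i,j = 1..p.
Substitute the sample gammas (Toeplitz matrix and right-hand side of size 1):
  Gamma_p = [[1.0786]]
  r_p     = [0.2912]
With p = 1 this is the single equation gamma(0) phi_1 = gamma(1):
  phi_hat_1 = gamma(1) / gamma(0) = 0.2912 / 1.0786 = 0.2700.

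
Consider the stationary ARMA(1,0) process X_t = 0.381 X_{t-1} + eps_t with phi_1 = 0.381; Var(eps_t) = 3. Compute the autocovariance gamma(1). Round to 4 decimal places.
\gamma(1) = 1.3371

Multiply the model equation by X_{t-k} and take expectations. With theta_0 = psi_0 = 1 and psi_j the MA(infinity) weights, this gives
  gamma(k) - sum_i phi_i gamma(k-i) = c_k,
  c_k = sigma^2 * sum_{j=k..q} theta_j psi_{j-k}   (c_k = 0 for k > q),
using gamma(-m) = gamma(m).
Pure AR (q = 0): c_0 = sigma^2 = 3, c_k = 0 for k >= 1.
Equations for k = 0 and k = 1 (AR order 1):
  gamma(0) = phi_1 gamma(1) + c_0
  gamma(1) = phi_1 gamma(0) + c_1
Substituting the second into the first: gamma(0) (1 - phi_1^2) = c_0 + phi_1 c_1, so
  gamma(0) = c_0 / (1 - phi_1^2) = 3 / (1 - (0.381)^2) = 3 / 0.854839 = 3.509433.
  gamma(1) = phi_1 gamma(0) = (0.381)(3.509433) = 1.337094.
Therefore gamma(1) = 1.3371 (to 4 decimal places).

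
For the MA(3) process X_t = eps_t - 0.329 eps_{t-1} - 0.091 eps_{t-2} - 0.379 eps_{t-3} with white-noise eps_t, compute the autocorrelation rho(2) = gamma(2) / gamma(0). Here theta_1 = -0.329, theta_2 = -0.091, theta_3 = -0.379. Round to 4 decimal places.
\rho(2) = 0.0267

For an MA(q) process with theta_0 = 1, the autocovariance is
  gamma(k) = sigma^2 * sum_{i=0..q-k} theta_i * theta_{i+k},
and rho(k) = gamma(k) / gamma(0). Sigma^2 cancels.
  numerator   = (1)*(-0.091) + (-0.329)*(-0.379) = 0.033691.
  denominator = (1)^2 + (-0.329)^2 + (-0.091)^2 + (-0.379)^2 = 1.260163.
  rho(2) = 0.033691 / 1.260163 = 0.0267.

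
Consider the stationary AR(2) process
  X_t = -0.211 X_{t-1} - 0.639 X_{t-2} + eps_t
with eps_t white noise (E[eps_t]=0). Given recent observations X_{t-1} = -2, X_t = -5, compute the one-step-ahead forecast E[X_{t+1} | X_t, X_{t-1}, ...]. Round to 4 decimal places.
E[X_{t+1} \mid \mathcal F_t] = 2.3330

For an AR(p) model X_t = c + sum_i phi_i X_{t-i} + eps_t, the
one-step-ahead conditional mean is
  E[X_{t+1} | X_t, ...] = c + sum_i phi_i X_{t+1-i}.
Substitute known values:
  E[X_{t+1} | ...] = (-0.211) * (-5) + (-0.639) * (-2)
                   = 2.3330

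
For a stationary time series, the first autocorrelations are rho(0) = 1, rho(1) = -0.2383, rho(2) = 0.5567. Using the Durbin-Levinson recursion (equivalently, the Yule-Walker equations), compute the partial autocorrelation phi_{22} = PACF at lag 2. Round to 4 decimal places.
\phi_{22} = 0.5300

The PACF at lag k is phi_{kk}, the last component of the solution
to the Yule-Walker system G_k phi = r_k where
  (G_k)_{ij} = rho(|i - j|), (r_k)_i = rho(i), i,j = 1..k.
Equivalently, Durbin-Levinson gives phi_{kk} iteratively:
  phi_{11} = rho(1)
  phi_{kk} = [rho(k) - sum_{j=1..k-1} phi_{k-1,j} rho(k-j)]
            / [1 - sum_{j=1..k-1} phi_{k-1,j} rho(j)],
  phi_{k,j} = phi_{k-1,j} - phi_{kk} phi_{k-1,k-j},  j = 1..k-1.
Step k = 1:
  phi_11 = rho(1) = -0.2383.
Step k = 2:
  phi_22 = [rho(2) - phi_11 rho(1)] / [1 - phi_11 rho(1)] = [0.5567 - (-0.2383)(-0.2383)] / [1 - (-0.2383)(-0.2383)]
         = 0.49991311 / 0.94321311 = 0.53.
Therefore phi_{22} = 0.5300.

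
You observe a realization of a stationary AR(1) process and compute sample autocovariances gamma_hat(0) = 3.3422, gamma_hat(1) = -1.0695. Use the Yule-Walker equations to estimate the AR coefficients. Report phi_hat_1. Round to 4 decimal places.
\hat\phi_{1} = -0.3200

The Yule-Walker equations for an AR(p) process read, in matrix form,
  Gamma_p phi = r_p,   with   (Gamma_p)_{ij} = gamma(|i - j|),
                       (r_p)_i = gamma(i),   i,j = 1..p.
Substitute the sample gammas (Toeplitz matrix and right-hand side of size 1):
  Gamma_p = [[3.3422]]
  r_p     = [-1.0695]
With p = 1 this is the single equation gamma(0) phi_1 = gamma(1):
  phi_hat_1 = gamma(1) / gamma(0) = -1.0695 / 3.3422 = -0.3200.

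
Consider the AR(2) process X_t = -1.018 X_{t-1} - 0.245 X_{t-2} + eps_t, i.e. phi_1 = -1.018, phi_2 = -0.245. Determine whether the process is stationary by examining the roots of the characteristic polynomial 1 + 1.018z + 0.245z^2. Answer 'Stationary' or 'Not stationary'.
\text{Stationary}

The AR(p) characteristic polynomial is P(z) = 1 + 1.018z + 0.245z^2.
Stationarity requires all roots to lie outside the unit circle, i.e. |z| > 1 for every root.
Set 1 + (1.018) z + (0.245) z^2 = 0, i.e. a z^2 + b z + c = 0 with a = 0.245, b = 1.018, c = 1.
Discriminant D = b^2 - 4ac = (1.018)^2 - 4*(0.245)*1 = 1.036324 - (0.98) = 0.056324.
D >= 0, so the roots are real: z = (-b +/- sqrt(D)) / (2a) = (-1.018 +/- 0.237327) / (0.49).
  z_1 = (-1.018 + 0.237327) / (0.49) = -1.5932,   |z_1| = 1.5932.
  z_2 = (-1.018 - 0.237327) / (0.49) = -2.5619,   |z_2| = 2.5619.
Moduli of all roots: 1.5932, 2.5619.
All moduli strictly greater than 1? Yes.
Verdict: Stationary.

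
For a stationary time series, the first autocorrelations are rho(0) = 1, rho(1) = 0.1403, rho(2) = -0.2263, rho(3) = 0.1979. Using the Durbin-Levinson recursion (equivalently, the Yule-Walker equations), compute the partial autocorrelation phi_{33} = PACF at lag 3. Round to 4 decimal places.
\phi_{33} = 0.2970

The PACF at lag k is phi_{kk}, the last component of the solution
to the Yule-Walker system G_k phi = r_k where
  (G_k)_{ij} = rho(|i - j|), (r_k)_i = rho(i), i,j = 1..k.
Equivalently, Durbin-Levinson gives phi_{kk} iteratively:
  phi_{11} = rho(1)
  phi_{kk} = [rho(k) - sum_{j=1..k-1} phi_{k-1,j} rho(k-j)]
            / [1 - sum_{j=1..k-1} phi_{k-1,j} rho(j)],
  phi_{k,j} = phi_{k-1,j} - phi_{kk} phi_{k-1,k-j},  j = 1..k-1.
Step k = 1:
  phi_11 = rho(1) = 0.1403.
Step k = 2:
  phi_22 = [rho(2) - phi_11 rho(1)] / [1 - phi_11 rho(1)] = [-0.2263 - (0.1403)(0.1403)] / [1 - (0.1403)(0.1403)]
         = -0.24598409 / 0.98031591 = -0.250923.
  Update: phi_21 = phi_11 - phi_22 phi_11 = 0.1403 - (-0.250923)(0.1403) = 0.175505.
Step k = 3:
  phi_33 = [rho(3) - phi_21 rho(2) - phi_22 rho(1)] / [1 - phi_21 rho(1) - phi_22 rho(2)]
    numerator   = 0.1979 - (0.175505)(-0.2263) - (-0.250923)(0.1403) = 0.27282121
    denominator = 1 - (0.175505)(0.1403) - (-0.250923)(-0.2263) = 0.91859277
  phi_33 = 0.27282121 / 0.91859277 = 0.297.
Therefore phi_{33} = 0.2970.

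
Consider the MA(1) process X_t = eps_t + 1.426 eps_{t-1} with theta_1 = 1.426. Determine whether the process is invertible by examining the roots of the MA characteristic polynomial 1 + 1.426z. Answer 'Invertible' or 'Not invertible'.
\text{Not invertible}

The MA(q) characteristic polynomial is P(z) = 1 + 1.426z.
Invertibility requires all roots to lie outside the unit circle, i.e. |z| > 1 for every root.
This is linear in z: 1 + (1.426) z = 0  =>  z = -1/(1.426) = -0.701262,  |z| = 0.701262.
Moduli of all roots: 0.7013.
All moduli strictly greater than 1? No.
Verdict: Not invertible.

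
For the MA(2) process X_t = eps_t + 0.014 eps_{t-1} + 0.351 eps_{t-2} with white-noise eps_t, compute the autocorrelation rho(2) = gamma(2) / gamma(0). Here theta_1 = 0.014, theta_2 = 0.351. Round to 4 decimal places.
\rho(2) = 0.3124

For an MA(q) process with theta_0 = 1, the autocovariance is
  gamma(k) = sigma^2 * sum_{i=0..q-k} theta_i * theta_{i+k},
and rho(k) = gamma(k) / gamma(0). Sigma^2 cancels.
  numerator   = (1)*(0.351) = 0.351.
  denominator = (1)^2 + (0.014)^2 + (0.351)^2 = 1.123397.
  rho(2) = 0.351 / 1.123397 = 0.3124.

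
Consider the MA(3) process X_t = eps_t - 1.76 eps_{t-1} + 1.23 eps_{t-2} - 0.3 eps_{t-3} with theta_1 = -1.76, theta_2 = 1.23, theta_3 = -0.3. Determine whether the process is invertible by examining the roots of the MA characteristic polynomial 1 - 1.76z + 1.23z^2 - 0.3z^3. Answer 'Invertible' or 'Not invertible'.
\text{Invertible}

The MA(q) characteristic polynomial is P(z) = 1 - 1.76z + 1.23z^2 - 0.3z^3.
Invertibility requires all roots to lie outside the unit circle, i.e. |z| > 1 for every root.
Degree 3: look for a simple real root z0 first, then factor out (1 - z/z0) and solve the remaining quadratic.
Testing z0 = 2: P(2) = 1 + (-1.76)(2) + (1.23)(2)^2 + (-0.3)(2)^3
  = 1 + (-3.52) + (4.92) + (-2.4) = 0.  So z_0 = 2 is a root, |z_0| = 2.
Divide out the factor (1 - 0.5 z) = (1 - z/z0) (since 1/z0 = 0.5):
  P(z) = (1 - 0.5 z)(1 + (-1.26) z + (0.6) z^2)
  [check: z-coef -1.26 - (0.5) = -1.76; z^2-coef 0.6 - (0.5)(-1.26) = 1.23; z^3-coef -(0.5)(0.6) = -0.3.]
Remaining roots from the quadratic factor 1 + (-1.26) z + (0.6) z^2:
  Set 1 + (-1.26) z + (0.6) z^2 = 0, i.e. a z^2 + b z + c = 0 with a = 0.6, b = -1.26, c = 1.
  Discriminant D = b^2 - 4ac = (-1.26)^2 - 4*(0.6)*1 = 1.5876 - (2.4) = -0.8124.
  D < 0, so the roots are the complex-conjugate pair z = (-b +/- i sqrt(-D)) / (2a) = 1.05 +/- 0.7511i.
  For a conjugate pair |z|^2 = z * conj(z) = (product of roots) = c/a = 1/(0.6) = 1.666667, so |z| = sqrt(1.666667) = 1.291 for both roots.
Moduli of all roots: 2.0000, 1.2910, 1.2910.
All moduli strictly greater than 1? Yes.
Verdict: Invertible.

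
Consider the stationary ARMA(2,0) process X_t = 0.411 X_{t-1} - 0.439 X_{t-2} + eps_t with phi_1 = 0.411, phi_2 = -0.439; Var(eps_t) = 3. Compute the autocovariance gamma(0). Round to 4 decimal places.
\gamma(0) = 4.0463

Multiply the model equation by X_{t-k} and take expectations. With theta_0 = psi_0 = 1 and psi_j the MA(infinity) weights, this gives
  gamma(k) - sum_i phi_i gamma(k-i) = c_k,
  c_k = sigma^2 * sum_{j=k..q} theta_j psi_{j-k}   (c_k = 0 for k > q),
using gamma(-m) = gamma(m).
Pure AR (q = 0): c_0 = sigma^2 = 3, c_k = 0 for k >= 1.
Equations for k = 0, 1, 2 (AR order 2, c_2 = 0):
  (E0) gamma(0) = phi_1 gamma(1) + phi_2 gamma(2) + c_0
  (E1) gamma(1) = phi_1 gamma(0) + phi_2 gamma(1) + c_1
  (E2) gamma(2) = phi_1 gamma(1) + phi_2 gamma(0)
From (E1): gamma(1) = A gamma(0) + B with
  A = phi_1 / (1 - phi_2) = 0.411 / 1.439 = 0.285615,   B = c_1 / (1 - phi_2) = 0 / 1.439 = 0.
Insert (E2) into (E0): gamma(0) (1 - phi_2^2) = phi_1 (1 + phi_2) gamma(1) + c_0.
  phi_1 (1 + phi_2) = (0.411)(0.561) = 0.230571,   1 - phi_2^2 = 0.807279.
Replace gamma(1) by A gamma(0) + B and collect gamma(0):
  gamma(0) [0.807279 - (0.230571)(0.285615)] = c_0 = 3
  gamma(0) * 0.741424 = 3
  gamma(0) = 3 / 0.741424 = 4.046265.
Therefore gamma(0) = 4.0463 (to 4 decimal places).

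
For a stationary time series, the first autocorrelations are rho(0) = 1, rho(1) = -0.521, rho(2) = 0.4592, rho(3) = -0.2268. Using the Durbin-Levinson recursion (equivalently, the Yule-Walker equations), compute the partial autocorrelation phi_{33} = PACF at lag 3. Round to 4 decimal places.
\phi_{33} = 0.1251

The PACF at lag k is phi_{kk}, the last component of the solution
to the Yule-Walker system G_k phi = r_k where
  (G_k)_{ij} = rho(|i - j|), (r_k)_i = rho(i), i,j = 1..k.
Equivalently, Durbin-Levinson gives phi_{kk} iteratively:
  phi_{11} = rho(1)
  phi_{kk} = [rho(k) - sum_{j=1..k-1} phi_{k-1,j} rho(k-j)]
            / [1 - sum_{j=1..k-1} phi_{k-1,j} rho(j)],
  phi_{k,j} = phi_{k-1,j} - phi_{kk} phi_{k-1,k-j},  j = 1..k-1.
Step k = 1:
  phi_11 = rho(1) = -0.521.
Step k = 2:
  phi_22 = [rho(2) - phi_11 rho(1)] / [1 - phi_11 rho(1)] = [0.4592 - (-0.521)(-0.521)] / [1 - (-0.521)(-0.521)]
         = 0.187759 / 0.728559 = 0.257713.
  Update: phi_21 = phi_11 - phi_22 phi_11 = -0.521 - (0.257713)(-0.521) = -0.386732.
Step k = 3:
  phi_33 = [rho(3) - phi_21 rho(2) - phi_22 rho(1)] / [1 - phi_21 rho(1) - phi_22 rho(2)]
    numerator   = -0.2268 - (-0.386732)(0.4592) - (0.257713)(-0.521) = 0.08505554
    denominator = 1 - (-0.386732)(-0.521) - (0.257713)(0.4592) = 0.6801711
  phi_33 = 0.08505554 / 0.6801711 = 0.1251.
Therefore phi_{33} = 0.1251.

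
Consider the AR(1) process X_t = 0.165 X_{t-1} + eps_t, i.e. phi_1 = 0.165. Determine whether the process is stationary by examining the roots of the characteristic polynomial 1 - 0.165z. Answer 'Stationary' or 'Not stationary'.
\text{Stationary}

The AR(p) characteristic polynomial is P(z) = 1 - 0.165z.
Stationarity requires all roots to lie outside the unit circle, i.e. |z| > 1 for every root.
This is linear in z: 1 + (-0.165) z = 0  =>  z = -1/(-0.165) = 6.060606,  |z| = 6.060606.
Moduli of all roots: 6.0606.
All moduli strictly greater than 1? Yes.
Verdict: Stationary.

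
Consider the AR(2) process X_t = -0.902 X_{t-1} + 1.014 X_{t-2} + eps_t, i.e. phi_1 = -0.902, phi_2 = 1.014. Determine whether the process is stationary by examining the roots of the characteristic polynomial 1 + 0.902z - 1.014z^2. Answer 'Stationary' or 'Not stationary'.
\text{Not stationary}

The AR(p) characteristic polynomial is P(z) = 1 + 0.902z - 1.014z^2.
Stationarity requires all roots to lie outside the unit circle, i.e. |z| > 1 for every root.
Set 1 + (0.902) z + (-1.014) z^2 = 0, i.e. a z^2 + b z + c = 0 with a = -1.014, b = 0.902, c = 1.
Discriminant D = b^2 - 4ac = (0.902)^2 - 4*(-1.014)*1 = 0.813604 - (-4.056) = 4.869604.
D >= 0, so the roots are real: z = (-b +/- sqrt(D)) / (2a) = (-0.902 +/- 2.206718) / (-2.028).
  z_1 = (-0.902 + 2.206718) / (-2.028) = -0.6434,   |z_1| = 0.6434.
  z_2 = (-0.902 - 2.206718) / (-2.028) = 1.5329,   |z_2| = 1.5329.
Moduli of all roots: 0.6434, 1.5329.
All moduli strictly greater than 1? No.
Verdict: Not stationary.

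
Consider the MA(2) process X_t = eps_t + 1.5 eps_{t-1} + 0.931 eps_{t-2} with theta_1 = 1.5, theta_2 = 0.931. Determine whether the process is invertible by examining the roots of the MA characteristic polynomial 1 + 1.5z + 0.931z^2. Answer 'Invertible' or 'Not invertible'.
\text{Invertible}

The MA(q) characteristic polynomial is P(z) = 1 + 1.5z + 0.931z^2.
Invertibility requires all roots to lie outside the unit circle, i.e. |z| > 1 for every root.
Set 1 + (1.5) z + (0.931) z^2 = 0, i.e. a z^2 + b z + c = 0 with a = 0.931, b = 1.5, c = 1.
Discriminant D = b^2 - 4ac = (1.5)^2 - 4*(0.931)*1 = 2.25 - (3.724) = -1.474.
D < 0, so the roots are the complex-conjugate pair z = (-b +/- i sqrt(-D)) / (2a) = -0.8056 +/- 0.652i.
For a conjugate pair |z|^2 = z * conj(z) = (product of roots) = c/a = 1/(0.931) = 1.074114, so |z| = sqrt(1.074114) = 1.0364 for both roots.
Moduli of all roots: 1.0364, 1.0364.
All moduli strictly greater than 1? Yes.
Verdict: Invertible.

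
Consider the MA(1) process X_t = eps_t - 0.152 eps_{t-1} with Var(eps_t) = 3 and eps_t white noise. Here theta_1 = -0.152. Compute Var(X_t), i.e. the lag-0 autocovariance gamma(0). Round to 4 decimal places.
\gamma(0) = 3.0693

For an MA(q) process X_t = eps_t + sum_i theta_i eps_{t-i} with
Var(eps_t) = sigma^2, the variance is
  gamma(0) = sigma^2 * (1 + sum_i theta_i^2).
  sum_i theta_i^2 = (-0.152)^2 = 0.023104.
  gamma(0) = 3 * (1 + 0.023104) = 3 * 1.023104 = 3.069312, which rounds to 3.0693.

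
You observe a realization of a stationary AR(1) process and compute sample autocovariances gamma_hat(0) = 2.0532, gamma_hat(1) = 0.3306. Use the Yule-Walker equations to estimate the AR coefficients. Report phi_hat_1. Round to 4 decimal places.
\hat\phi_{1} = 0.1610

The Yule-Walker equations for an AR(p) process read, in matrix form,
  Gamma_p phi = r_p,   with   (Gamma_p)_{ij} = gamma(|i - j|),
                       (r_p)_i = gamma(i),   i,j = 1..p.
Substitute the sample gammas (Toeplitz matrix and right-hand side of size 1):
  Gamma_p = [[2.0532]]
  r_p     = [0.3306]
With p = 1 this is the single equation gamma(0) phi_1 = gamma(1):
  phi_hat_1 = gamma(1) / gamma(0) = 0.3306 / 2.0532 = 0.1610.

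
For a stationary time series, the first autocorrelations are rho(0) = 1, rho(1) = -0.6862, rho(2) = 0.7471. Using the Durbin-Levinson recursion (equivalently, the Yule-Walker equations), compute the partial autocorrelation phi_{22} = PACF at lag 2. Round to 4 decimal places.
\phi_{22} = 0.5220

The PACF at lag k is phi_{kk}, the last component of the solution
to the Yule-Walker system G_k phi = r_k where
  (G_k)_{ij} = rho(|i - j|), (r_k)_i = rho(i), i,j = 1..k.
Equivalently, Durbin-Levinson gives phi_{kk} iteratively:
  phi_{11} = rho(1)
  phi_{kk} = [rho(k) - sum_{j=1..k-1} phi_{k-1,j} rho(k-j)]
            / [1 - sum_{j=1..k-1} phi_{k-1,j} rho(j)],
  phi_{k,j} = phi_{k-1,j} - phi_{kk} phi_{k-1,k-j},  j = 1..k-1.
Step k = 1:
  phi_11 = rho(1) = -0.6862.
Step k = 2:
  phi_22 = [rho(2) - phi_11 rho(1)] / [1 - phi_11 rho(1)] = [0.7471 - (-0.6862)(-0.6862)] / [1 - (-0.6862)(-0.6862)]
         = 0.27622956 / 0.52912956 = 0.522.
Therefore phi_{22} = 0.5220.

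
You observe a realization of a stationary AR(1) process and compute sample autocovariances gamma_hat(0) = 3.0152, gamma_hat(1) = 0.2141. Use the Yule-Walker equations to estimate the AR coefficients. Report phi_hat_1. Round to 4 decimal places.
\hat\phi_{1} = 0.0710

The Yule-Walker equations for an AR(p) process read, in matrix form,
  Gamma_p phi = r_p,   with   (Gamma_p)_{ij} = gamma(|i - j|),
                       (r_p)_i = gamma(i),   i,j = 1..p.
Substitute the sample gammas (Toeplitz matrix and right-hand side of size 1):
  Gamma_p = [[3.0152]]
  r_p     = [0.2141]
With p = 1 this is the single equation gamma(0) phi_1 = gamma(1):
  phi_hat_1 = gamma(1) / gamma(0) = 0.2141 / 3.0152 = 0.0710.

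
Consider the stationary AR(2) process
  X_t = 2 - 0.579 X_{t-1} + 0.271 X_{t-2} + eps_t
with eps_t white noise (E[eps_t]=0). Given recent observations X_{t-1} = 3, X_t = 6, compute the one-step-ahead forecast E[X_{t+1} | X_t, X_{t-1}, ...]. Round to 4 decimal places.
E[X_{t+1} \mid \mathcal F_t] = -0.6610

For an AR(p) model X_t = c + sum_i phi_i X_{t-i} + eps_t, the
one-step-ahead conditional mean is
  E[X_{t+1} | X_t, ...] = c + sum_i phi_i X_{t+1-i}.
Substitute known values:
  E[X_{t+1} | ...] = 2 + (-0.579) * (6) + (0.271) * (3)
                   = -0.6610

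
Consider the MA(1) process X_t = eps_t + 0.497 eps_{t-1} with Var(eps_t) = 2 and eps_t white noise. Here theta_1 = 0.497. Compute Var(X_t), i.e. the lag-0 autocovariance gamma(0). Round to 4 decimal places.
\gamma(0) = 2.4940

For an MA(q) process X_t = eps_t + sum_i theta_i eps_{t-i} with
Var(eps_t) = sigma^2, the variance is
  gamma(0) = sigma^2 * (1 + sum_i theta_i^2).
  sum_i theta_i^2 = (0.497)^2 = 0.247009.
  gamma(0) = 2 * (1 + 0.247009) = 2 * 1.247009 = 2.494018, which rounds to 2.4940.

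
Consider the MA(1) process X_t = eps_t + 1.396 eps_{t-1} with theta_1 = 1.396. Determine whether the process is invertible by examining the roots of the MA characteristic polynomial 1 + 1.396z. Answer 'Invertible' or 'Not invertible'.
\text{Not invertible}

The MA(q) characteristic polynomial is P(z) = 1 + 1.396z.
Invertibility requires all roots to lie outside the unit circle, i.e. |z| > 1 for every root.
This is linear in z: 1 + (1.396) z = 0  =>  z = -1/(1.396) = -0.716332,  |z| = 0.716332.
Moduli of all roots: 0.7163.
All moduli strictly greater than 1? No.
Verdict: Not invertible.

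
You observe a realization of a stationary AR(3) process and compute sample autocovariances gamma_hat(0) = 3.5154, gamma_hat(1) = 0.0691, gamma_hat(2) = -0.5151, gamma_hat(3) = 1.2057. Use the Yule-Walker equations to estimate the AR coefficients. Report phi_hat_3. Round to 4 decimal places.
\hat\phi_{3} = 0.3570

The Yule-Walker equations for an AR(p) process read, in matrix form,
  Gamma_p phi = r_p,   with   (Gamma_p)_{ij} = gamma(|i - j|),
                       (r_p)_i = gamma(i),   i,j = 1..p.
Substitute the sample gammas (Toeplitz matrix and right-hand side of size 3):
  Gamma_p = [[3.5154, 0.0691, -0.5151], [0.0691, 3.5154, 0.0691], [-0.5151, 0.0691, 3.5154]]
  r_p     = [0.0691, -0.5151, 1.2057]
Written out (R1..R3):
  (R1) 3.5154 phi_1 + 0.0691 phi_2 - 0.5151 phi_3 = 0.0691
  (R2) 0.0691 phi_1 + 3.5154 phi_2 + 0.0691 phi_3 = -0.5151
  (R3) -0.5151 phi_1 + 0.0691 phi_2 + 3.5154 phi_3 = 1.2057
Gaussian elimination:
  R2 <- R2 - (0.0691/3.5154) R1 = R2 - (0.019656) R1:  3.514042 phi_2 + 0.079225 phi_3 = -0.516458
  R3 <- R3 - (-0.5151/3.5154) R1 = R3 - (-0.146527) R1:  0.079225 phi_2 + 3.439924 phi_3 = 1.215825
  R3 <- R3 - (0.079225/3.514042) R2 = R3 - (0.022545) R2:  3.438138 phi_3 = 1.227469
Back-substitution:
  phi_hat_3 = 1.227469 / 3.438138 = 0.357016
  phi_hat_2 = (-0.516458 - (0.079225)(0.357016)) / 3.514042 = -0.155019
  phi_hat_1 = (0.0691 - (0.0691)(-0.155019) - (-0.5151)(0.357016)) / 3.5154 = 0.075016
So phi_hat = [0.0750, -0.1550, 0.3570].
Therefore phi_hat_3 = 0.3570.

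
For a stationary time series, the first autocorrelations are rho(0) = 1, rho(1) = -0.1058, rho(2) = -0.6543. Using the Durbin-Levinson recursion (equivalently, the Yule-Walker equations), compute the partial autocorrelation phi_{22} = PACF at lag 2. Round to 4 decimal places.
\phi_{22} = -0.6730

The PACF at lag k is phi_{kk}, the last component of the solution
to the Yule-Walker system G_k phi = r_k where
  (G_k)_{ij} = rho(|i - j|), (r_k)_i = rho(i), i,j = 1..k.
Equivalently, Durbin-Levinson gives phi_{kk} iteratively:
  phi_{11} = rho(1)
  phi_{kk} = [rho(k) - sum_{j=1..k-1} phi_{k-1,j} rho(k-j)]
            / [1 - sum_{j=1..k-1} phi_{k-1,j} rho(j)],
  phi_{k,j} = phi_{k-1,j} - phi_{kk} phi_{k-1,k-j},  j = 1..k-1.
Step k = 1:
  phi_11 = rho(1) = -0.1058.
Step k = 2:
  phi_22 = [rho(2) - phi_11 rho(1)] / [1 - phi_11 rho(1)] = [-0.6543 - (-0.1058)(-0.1058)] / [1 - (-0.1058)(-0.1058)]
         = -0.66549364 / 0.98880636 = -0.673.
Therefore phi_{22} = -0.6730.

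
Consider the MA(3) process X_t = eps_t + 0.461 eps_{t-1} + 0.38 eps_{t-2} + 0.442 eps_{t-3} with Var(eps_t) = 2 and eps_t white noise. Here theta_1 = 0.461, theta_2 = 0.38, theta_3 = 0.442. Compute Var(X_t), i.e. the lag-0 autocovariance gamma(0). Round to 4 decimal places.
\gamma(0) = 3.1046

For an MA(q) process X_t = eps_t + sum_i theta_i eps_{t-i} with
Var(eps_t) = sigma^2, the variance is
  gamma(0) = sigma^2 * (1 + sum_i theta_i^2).
  sum_i theta_i^2 = (0.461)^2 + (0.38)^2 + (0.442)^2 = 0.212521 + 0.1444 + 0.195364 = 0.552285.
  gamma(0) = 2 * (1 + 0.552285) = 2 * 1.552285 = 3.10457, which rounds to 3.1046.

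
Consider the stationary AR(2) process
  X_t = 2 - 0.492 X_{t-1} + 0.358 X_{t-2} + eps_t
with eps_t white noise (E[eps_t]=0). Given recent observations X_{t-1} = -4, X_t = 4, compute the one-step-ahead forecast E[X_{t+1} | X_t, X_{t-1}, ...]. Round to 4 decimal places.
E[X_{t+1} \mid \mathcal F_t] = -1.4000

For an AR(p) model X_t = c + sum_i phi_i X_{t-i} + eps_t, the
one-step-ahead conditional mean is
  E[X_{t+1} | X_t, ...] = c + sum_i phi_i X_{t+1-i}.
Substitute known values:
  E[X_{t+1} | ...] = 2 + (-0.492) * (4) + (0.358) * (-4)
                   = -1.4000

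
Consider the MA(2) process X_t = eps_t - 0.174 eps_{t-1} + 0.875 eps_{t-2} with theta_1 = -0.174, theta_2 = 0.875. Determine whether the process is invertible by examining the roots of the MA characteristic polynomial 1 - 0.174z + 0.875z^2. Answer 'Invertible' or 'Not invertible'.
\text{Invertible}

The MA(q) characteristic polynomial is P(z) = 1 - 0.174z + 0.875z^2.
Invertibility requires all roots to lie outside the unit circle, i.e. |z| > 1 for every root.
Set 1 + (-0.174) z + (0.875) z^2 = 0, i.e. a z^2 + b z + c = 0 with a = 0.875, b = -0.174, c = 1.
Discriminant D = b^2 - 4ac = (-0.174)^2 - 4*(0.875)*1 = 0.030276 - (3.5) = -3.469724.
D < 0, so the roots are the complex-conjugate pair z = (-b +/- i sqrt(-D)) / (2a) = 0.0994 +/- 1.0644i.
For a conjugate pair |z|^2 = z * conj(z) = (product of roots) = c/a = 1/(0.875) = 1.142857, so |z| = sqrt(1.142857) = 1.069 for both roots.
Moduli of all roots: 1.0690, 1.0690.
All moduli strictly greater than 1? Yes.
Verdict: Invertible.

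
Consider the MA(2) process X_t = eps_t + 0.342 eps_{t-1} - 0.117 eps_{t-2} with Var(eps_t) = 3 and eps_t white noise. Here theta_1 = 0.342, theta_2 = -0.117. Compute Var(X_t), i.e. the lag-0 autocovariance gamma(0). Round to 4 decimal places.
\gamma(0) = 3.3920

For an MA(q) process X_t = eps_t + sum_i theta_i eps_{t-i} with
Var(eps_t) = sigma^2, the variance is
  gamma(0) = sigma^2 * (1 + sum_i theta_i^2).
  sum_i theta_i^2 = (0.342)^2 + (-0.117)^2 = 0.116964 + 0.013689 = 0.130653.
  gamma(0) = 3 * (1 + 0.130653) = 3 * 1.130653 = 3.391959, which rounds to 3.3920.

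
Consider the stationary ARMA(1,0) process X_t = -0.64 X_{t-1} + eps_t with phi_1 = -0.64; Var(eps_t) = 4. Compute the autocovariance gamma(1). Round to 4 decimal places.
\gamma(1) = -4.3360

Multiply the model equation by X_{t-k} and take expectations. With theta_0 = psi_0 = 1 and psi_j the MA(infinity) weights, this gives
  gamma(k) - sum_i phi_i gamma(k-i) = c_k,
  c_k = sigma^2 * sum_{j=k..q} theta_j psi_{j-k}   (c_k = 0 for k > q),
using gamma(-m) = gamma(m).
Pure AR (q = 0): c_0 = sigma^2 = 4, c_k = 0 for k >= 1.
Equations for k = 0 and k = 1 (AR order 1):
  gamma(0) = phi_1 gamma(1) + c_0
  gamma(1) = phi_1 gamma(0) + c_1
Substituting the second into the first: gamma(0) (1 - phi_1^2) = c_0 + phi_1 c_1, so
  gamma(0) = c_0 / (1 - phi_1^2) = 4 / (1 - (-0.64)^2) = 4 / 0.5904 = 6.775068.
  gamma(1) = phi_1 gamma(0) = (-0.64)(6.775068) = -4.336043.
Therefore gamma(1) = -4.3360 (to 4 decimal places).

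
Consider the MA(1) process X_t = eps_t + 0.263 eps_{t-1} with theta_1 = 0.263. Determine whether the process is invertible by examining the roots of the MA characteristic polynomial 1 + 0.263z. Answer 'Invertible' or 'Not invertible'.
\text{Invertible}

The MA(q) characteristic polynomial is P(z) = 1 + 0.263z.
Invertibility requires all roots to lie outside the unit circle, i.e. |z| > 1 for every root.
This is linear in z: 1 + (0.263) z = 0  =>  z = -1/(0.263) = -3.802281,  |z| = 3.802281.
Moduli of all roots: 3.8023.
All moduli strictly greater than 1? Yes.
Verdict: Invertible.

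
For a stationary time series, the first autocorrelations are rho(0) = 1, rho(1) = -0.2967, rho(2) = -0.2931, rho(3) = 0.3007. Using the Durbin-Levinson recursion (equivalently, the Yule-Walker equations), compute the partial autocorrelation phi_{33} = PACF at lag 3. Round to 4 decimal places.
\phi_{33} = 0.0709

The PACF at lag k is phi_{kk}, the last component of the solution
to the Yule-Walker system G_k phi = r_k where
  (G_k)_{ij} = rho(|i - j|), (r_k)_i = rho(i), i,j = 1..k.
Equivalently, Durbin-Levinson gives phi_{kk} iteratively:
  phi_{11} = rho(1)
  phi_{kk} = [rho(k) - sum_{j=1..k-1} phi_{k-1,j} rho(k-j)]
            / [1 - sum_{j=1..k-1} phi_{k-1,j} rho(j)],
  phi_{k,j} = phi_{k-1,j} - phi_{kk} phi_{k-1,k-j},  j = 1..k-1.
Step k = 1:
  phi_11 = rho(1) = -0.2967.
Step k = 2:
  phi_22 = [rho(2) - phi_11 rho(1)] / [1 - phi_11 rho(1)] = [-0.2931 - (-0.2967)(-0.2967)] / [1 - (-0.2967)(-0.2967)]
         = -0.38113089 / 0.91196911 = -0.417921.
  Update: phi_21 = phi_11 - phi_22 phi_11 = -0.2967 - (-0.417921)(-0.2967) = -0.420697.
Step k = 3:
  phi_33 = [rho(3) - phi_21 rho(2) - phi_22 rho(1)] / [1 - phi_21 rho(1) - phi_22 rho(2)]
    numerator   = 0.3007 - (-0.420697)(-0.2931) - (-0.417921)(-0.2967) = 0.05339657
    denominator = 1 - (-0.420697)(-0.2967) - (-0.417921)(-0.2931) = 0.75268657
  phi_33 = 0.05339657 / 0.75268657 = 0.0709.
Therefore phi_{33} = 0.0709.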